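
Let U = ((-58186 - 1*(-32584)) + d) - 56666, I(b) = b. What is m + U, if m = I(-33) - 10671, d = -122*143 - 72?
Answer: -110490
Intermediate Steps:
d = -17518 (d = -17446 - 72 = -17518)
U = -99786 (U = ((-58186 - 1*(-32584)) - 17518) - 56666 = ((-58186 + 32584) - 17518) - 56666 = (-25602 - 17518) - 56666 = -43120 - 56666 = -99786)
m = -10704 (m = -33 - 10671 = -10704)
m + U = -10704 - 99786 = -110490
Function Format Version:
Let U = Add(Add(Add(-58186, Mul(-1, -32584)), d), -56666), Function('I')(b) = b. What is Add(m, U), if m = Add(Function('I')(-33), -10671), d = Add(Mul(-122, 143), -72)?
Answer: -110490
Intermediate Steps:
d = -17518 (d = Add(-17446, -72) = -17518)
U = -99786 (U = Add(Add(Add(-58186, Mul(-1, -32584)), -17518), -56666) = Add(Add(Add(-58186, 32584), -17518), -56666) = Add(Add(-25602, -17518), -56666) = Add(-43120, -56666) = -99786)
m = -10704 (m = Add(-33, -10671) = -10704)
Add(m, U) = Add(-10704, -99786) = -110490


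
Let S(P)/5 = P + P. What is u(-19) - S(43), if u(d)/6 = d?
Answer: -544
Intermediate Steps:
S(P) = 10*P (S(P) = 5*(P + P) = 5*(2*P) = 10*P)
u(d) = 6*d
u(-19) - S(43) = 6*(-19) - 10*43 = -114 - 1*430 = -114 - 430 = -544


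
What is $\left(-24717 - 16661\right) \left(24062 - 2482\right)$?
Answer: $-892937240$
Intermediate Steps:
$\left(-24717 - 16661\right) \left(24062 - 2482\right) = \left(-41378\right) 21580 = -892937240$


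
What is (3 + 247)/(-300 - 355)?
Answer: -50/131 ≈ -0.38168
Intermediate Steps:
(3 + 247)/(-300 - 355) = 250/(-655) = 250*(-1/655) = -50/131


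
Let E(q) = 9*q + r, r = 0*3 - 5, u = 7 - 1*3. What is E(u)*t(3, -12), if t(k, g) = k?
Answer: 93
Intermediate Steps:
u = 4 (u = 7 - 3 = 4)
r = -5 (r = 0 - 5 = -5)
E(q) = -5 + 9*q (E(q) = 9*q - 5 = -5 + 9*q)
E(u)*t(3, -12) = (-5 + 9*4)*3 = (-5 + 36)*3 = 31*3 = 93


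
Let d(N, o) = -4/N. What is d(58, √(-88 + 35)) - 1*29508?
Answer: -855734/29 ≈ -29508.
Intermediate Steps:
d(58, √(-88 + 35)) - 1*29508 = -4/58 - 1*29508 = -4*1/58 - 29508 = -2/29 - 29508 = -855734/29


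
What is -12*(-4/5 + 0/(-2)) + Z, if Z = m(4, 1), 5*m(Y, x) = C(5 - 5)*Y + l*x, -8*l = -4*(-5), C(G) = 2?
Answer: 107/10 ≈ 10.700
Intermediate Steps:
l = -5/2 (l = -(-1)*(-5)/2 = -⅛*20 = -5/2 ≈ -2.5000)
m(Y, x) = -x/2 + 2*Y/5 (m(Y, x) = (2*Y - 5*x/2)/5 = -x/2 + 2*Y/5)
Z = 11/10 (Z = -½*1 + (⅖)*4 = -½ + 8/5 = 11/10 ≈ 1.1000)
-12*(-4/5 + 0/(-2)) + Z = -12*(-4/5 + 0/(-2)) + 11/10 = -12*(-4*⅕ + 0*(-½)) + 11/10 = -12*(-⅘ + 0) + 11/10 = -12*(-⅘) + 11/10 = 48/5 + 11/10 = 107/10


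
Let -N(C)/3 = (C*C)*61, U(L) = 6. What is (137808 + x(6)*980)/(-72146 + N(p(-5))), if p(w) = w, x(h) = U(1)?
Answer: -143688/76721 ≈ -1.8729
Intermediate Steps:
x(h) = 6
N(C) = -183*C**2 (N(C) = -3*C*C*61 = -3*C**2*61 = -183*C**2)
(137808 + x(6)*980)/(-72146 + N(p(-5))) = (137808 + 6*980)/(-72146 - 183*(-5)**2) = (137808 + 5880)/(-72146 - 183*25) = 143688/(-72146 - 4575) = 143688/(-76721) = 143688*(-1/76721) = -143688/76721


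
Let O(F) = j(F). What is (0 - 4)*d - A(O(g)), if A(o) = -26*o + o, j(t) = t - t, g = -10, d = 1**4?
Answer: -4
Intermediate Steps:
d = 1
j(t) = 0
O(F) = 0
A(o) = -25*o
(0 - 4)*d - A(O(g)) = (0 - 4)*1 - (-25)*0 = -4*1 - 1*0 = -4 + 0 = -4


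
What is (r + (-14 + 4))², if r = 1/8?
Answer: 6241/64 ≈ 97.516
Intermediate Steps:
r = ⅛ ≈ 0.12500
(r + (-14 + 4))² = (⅛ + (-14 + 4))² = (⅛ - 10)² = (-79/8)² = 6241/64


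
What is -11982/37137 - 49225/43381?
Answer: -782619989/537013399 ≈ -1.4574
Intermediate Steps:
-11982/37137 - 49225/43381 = -11982*1/37137 - 49225*1/43381 = -3994/12379 - 49225/43381 = -782619989/537013399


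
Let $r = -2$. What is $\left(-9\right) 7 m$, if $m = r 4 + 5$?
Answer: $189$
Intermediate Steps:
$m = -3$ ($m = \left(-2\right) 4 + 5 = -8 + 5 = -3$)
$\left(-9\right) 7 m = \left(-9\right) 7 \left(-3\right) = \left(-63\right) \left(-3\right) = 189$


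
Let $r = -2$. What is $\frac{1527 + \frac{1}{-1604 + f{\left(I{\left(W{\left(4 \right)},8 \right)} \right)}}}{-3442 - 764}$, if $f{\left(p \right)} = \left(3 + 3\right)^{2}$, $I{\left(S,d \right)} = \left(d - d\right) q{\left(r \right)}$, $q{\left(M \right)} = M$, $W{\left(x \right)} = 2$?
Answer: $- \frac{2394335}{6595008} \approx -0.36305$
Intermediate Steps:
$I{\left(S,d \right)} = 0$ ($I{\left(S,d \right)} = \left(d - d\right) \left(-2\right) = 0 \left(-2\right) = 0$)
$f{\left(p \right)} = 36$ ($f{\left(p \right)} = 6^{2} = 36$)
$\frac{1527 + \frac{1}{-1604 + f{\left(I{\left(W{\left(4 \right)},8 \right)} \right)}}}{-3442 - 764} = \frac{1527 + \frac{1}{-1604 + 36}}{-3442 - 764} = \frac{1527 + \frac{1}{-1568}}{-4206} = \left(1527 - \frac{1}{1568}\right) \left(- \frac{1}{4206}\right) = \frac{2394335}{1568} \left(- \frac{1}{4206}\right) = - \frac{2394335}{6595008}$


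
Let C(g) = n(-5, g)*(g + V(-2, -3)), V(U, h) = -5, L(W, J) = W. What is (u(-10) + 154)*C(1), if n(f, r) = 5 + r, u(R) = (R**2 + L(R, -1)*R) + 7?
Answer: -8664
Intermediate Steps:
u(R) = 7 + 2*R**2 (u(R) = (R**2 + R*R) + 7 = (R**2 + R**2) + 7 = 2*R**2 + 7 = 7 + 2*R**2)
C(g) = (-5 + g)*(5 + g) (C(g) = (5 + g)*(g - 5) = (5 + g)*(-5 + g) = (-5 + g)*(5 + g))
(u(-10) + 154)*C(1) = ((7 + 2*(-10)**2) + 154)*(-25 + 1**2) = ((7 + 2*100) + 154)*(-25 + 1) = ((7 + 200) + 154)*(-24) = (207 + 154)*(-24) = 361*(-24) = -8664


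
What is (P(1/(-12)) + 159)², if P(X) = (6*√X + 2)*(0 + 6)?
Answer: 29133 + 2052*I*√3 ≈ 29133.0 + 3554.2*I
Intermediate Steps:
P(X) = 12 + 36*√X (P(X) = (2 + 6*√X)*6 = 12 + 36*√X)
(P(1/(-12)) + 159)² = ((12 + 36*√(1/(-12))) + 159)² = ((12 + 36*√(1*(-1/12))) + 159)² = ((12 + 36*√(-1/12)) + 159)² = ((12 + 36*(I*√3/6)) + 159)² = ((12 + 6*I*√3) + 159)² = (171 + 6*I*√3)²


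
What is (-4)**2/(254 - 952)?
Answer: -8/349 ≈ -0.022923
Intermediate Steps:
(-4)**2/(254 - 952) = 16/(-698) = -1/698*16 = -8/349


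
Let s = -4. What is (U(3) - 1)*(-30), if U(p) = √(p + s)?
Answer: 30 - 30*I ≈ 30.0 - 30.0*I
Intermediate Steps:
U(p) = √(-4 + p) (U(p) = √(p - 4) = √(-4 + p))
(U(3) - 1)*(-30) = (√(-4 + 3) - 1)*(-30) = (√(-1) - 1)*(-30) = (I - 1)*(-30) = (-1 + I)*(-30) = 30 - 30*I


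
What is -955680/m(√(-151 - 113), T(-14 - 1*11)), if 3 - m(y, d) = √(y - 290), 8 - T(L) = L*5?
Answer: 955680/(-3 + √2*√(-145 + I*√66)) ≈ -8130.0 - 54893.0*I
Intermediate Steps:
T(L) = 8 - 5*L (T(L) = 8 - L*5 = 8 - 5*L)
m(y, d) = 3 - √(-290 + y) (m(y, d) = 3 - √(y - 290) = 3 - √(-290 + y))
-955680/m(√(-151 - 113), T(-14 - 1*11)) = -955680/(3 - √(-290 + √(-151 - 113))) = -955680/(3 - √(-290 + √(-264))) = -955680/(3 - √(-290 + 2*I*√66))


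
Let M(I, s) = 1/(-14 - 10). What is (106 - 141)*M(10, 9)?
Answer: 35/24 ≈ 1.4583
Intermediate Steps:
M(I, s) = -1/24 (M(I, s) = 1/(-24) = -1/24)
(106 - 141)*M(10, 9) = (106 - 141)*(-1/24) = -35*(-1/24) = 35/24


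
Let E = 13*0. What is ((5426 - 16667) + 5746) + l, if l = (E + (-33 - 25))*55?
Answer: -8685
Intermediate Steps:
E = 0
l = -3190 (l = (0 + (-33 - 25))*55 = (0 - 58)*55 = -58*55 = -3190)
((5426 - 16667) + 5746) + l = ((5426 - 16667) + 5746) - 3190 = (-11241 + 5746) - 3190 = -5495 - 3190 = -8685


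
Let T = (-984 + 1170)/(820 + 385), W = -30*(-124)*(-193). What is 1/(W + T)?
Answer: -1205/865141614 ≈ -1.3928e-6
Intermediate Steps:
W = -717960 (W = 3720*(-193) = -717960)
T = 186/1205 ≈ 0.15436
1/(W + T) = 1/(-717960 + 186/1205) = 1/(-865141614/1205) = -1205/865141614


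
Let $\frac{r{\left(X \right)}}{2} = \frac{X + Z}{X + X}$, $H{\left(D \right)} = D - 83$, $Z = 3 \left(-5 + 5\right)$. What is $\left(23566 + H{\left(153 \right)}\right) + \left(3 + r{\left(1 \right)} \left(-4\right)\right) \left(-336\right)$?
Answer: $23972$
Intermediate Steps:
$Z = 0$ ($Z = 3 \cdot 0 = 0$)
$H{\left(D \right)} = -83 + D$ ($H{\left(D \right)} = D - 83 = -83 + D$)
$r{\left(X \right)} = 1$ ($r{\left(X \right)} = 2 \frac{X + 0}{X + X} = 2 \frac{X}{2 X} = 2 X \frac{1}{2 X} = 2 \cdot \frac{1}{2} = 1$)
$\left(23566 + H{\left(153 \right)}\right) + \left(3 + r{\left(1 \right)} \left(-4\right)\right) \left(-336\right) = \left(23566 + \left(-83 + 153\right)\right) + \left(3 + 1 \left(-4\right)\right) \left(-336\right) = \left(23566 + 70\right) + \left(3 - 4\right) \left(-336\right) = 23636 - -336 = 23636 + 336 = 23972$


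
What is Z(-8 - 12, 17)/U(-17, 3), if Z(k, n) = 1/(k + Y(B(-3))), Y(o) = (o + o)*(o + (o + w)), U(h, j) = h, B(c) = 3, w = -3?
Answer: 1/34 ≈ 0.029412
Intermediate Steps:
Y(o) = 2*o*(-3 + 2*o) (Y(o) = (o + o)*(o + (o - 3)) = (2*o)*(o + (-3 + o)) = (2*o)*(-3 + 2*o) = 2*o*(-3 + 2*o))
Z(k, n) = 1/(18 + k) (Z(k, n) = 1/(k + 2*3*(-3 + 2*3)) = 1/(k + 2*3*(-3 + 6)) = 1/(k + 2*3*3) = 1/(k + 18) = 1/(18 + k))
Z(-8 - 12, 17)/U(-17, 3) = 1/((18 + (-8 - 12))*(-17)) = -1/17/(18 - 20) = -1/17/(-2) = -1/2*(-1/17) = 1/34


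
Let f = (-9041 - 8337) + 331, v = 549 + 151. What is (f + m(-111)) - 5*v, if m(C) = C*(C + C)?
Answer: 4095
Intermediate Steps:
v = 700
f = -17047 (f = -17378 + 331 = -17047)
m(C) = 2*C² (m(C) = C*(2*C) = 2*C²)
(f + m(-111)) - 5*v = (-17047 + 2*(-111)²) - 5*700 = (-17047 + 2*12321) - 3500 = (-17047 + 24642) - 3500 = 7595 - 3500 = 4095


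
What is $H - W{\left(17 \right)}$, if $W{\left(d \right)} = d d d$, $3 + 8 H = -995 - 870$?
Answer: $- \frac{10293}{2} \approx -5146.5$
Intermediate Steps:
$H = - \frac{467}{2}$ ($H = - \frac{3}{8} + \frac{-995 - 870}{8} = - \frac{3}{8} + \frac{1}{8} \left(-1865\right) = - \frac{3}{8} - \frac{1865}{8} = - \frac{467}{2} \approx -233.5$)
$W{\left(d \right)} = d^{3}$ ($W{\left(d \right)} = d^{2} d = d^{3}$)
$H - W{\left(17 \right)} = - \frac{467}{2} - 17^{3} = - \frac{467}{2} - 4913 = - \frac{10293}{2}$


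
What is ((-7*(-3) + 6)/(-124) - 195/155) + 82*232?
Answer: 2358793/124 ≈ 19023.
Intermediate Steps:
((-7*(-3) + 6)/(-124) - 195/155) + 82*232 = ((21 + 6)*(-1/124) - 195*1/155) + 19024 = (27*(-1/124) - 39/31) + 19024 = (-27/124 - 39/31) + 19024 = -183/124 + 19024 = 2358793/124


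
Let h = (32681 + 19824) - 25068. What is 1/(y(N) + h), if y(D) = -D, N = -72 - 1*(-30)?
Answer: 1/27479 ≈ 3.6391e-5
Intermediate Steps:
N = -42 (N = -72 + 30 = -42)
h = 27437 (h = 52505 - 25068 = 27437)
1/(y(N) + h) = 1/(-1*(-42) + 27437) = 1/(42 + 27437) = 1/27479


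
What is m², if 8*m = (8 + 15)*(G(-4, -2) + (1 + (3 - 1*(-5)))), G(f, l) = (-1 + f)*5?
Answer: 2116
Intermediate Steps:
G(f, l) = -5 + 5*f
m = -46 (m = ((8 + 15)*((-5 + 5*(-4)) + (1 + (3 - 1*(-5)))))/8 = (23*((-5 - 20) + (1 + (3 + 5))))/8 = (23*(-25 + (1 + 8)))/8 = (23*(-25 + 9))/8 = (23*(-16))/8 = (⅛)*(-368) = -46)
m² = (-46)² = 2116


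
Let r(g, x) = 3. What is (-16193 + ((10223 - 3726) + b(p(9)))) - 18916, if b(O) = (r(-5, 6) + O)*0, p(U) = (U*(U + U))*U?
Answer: -28612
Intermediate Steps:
p(U) = 2*U³ (p(U) = (U*(2*U))*U = (2*U²)*U = 2*U³)
b(O) = 0 (b(O) = (3 + O)*0 = 0)
(-16193 + ((10223 - 3726) + b(p(9)))) - 18916 = (-16193 + ((10223 - 3726) + 0)) - 18916 = (-16193 + (6497 + 0)) - 18916 = (-16193 + 6497) - 18916 = -9696 - 18916 = -28612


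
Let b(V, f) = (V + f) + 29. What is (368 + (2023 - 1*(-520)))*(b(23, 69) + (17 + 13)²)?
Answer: 2972131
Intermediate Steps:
b(V, f) = 29 + V + f
(368 + (2023 - 1*(-520)))*(b(23, 69) + (17 + 13)²) = (368 + (2023 - 1*(-520)))*((29 + 23 + 69) + (17 + 13)²) = (368 + (2023 + 520))*(121 + 30²) = (368 + 2543)*(121 + 900) = 2911*1021 = 2972131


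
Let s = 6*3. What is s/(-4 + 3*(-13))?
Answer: -18/43 ≈ -0.41860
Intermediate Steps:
s = 18
s/(-4 + 3*(-13)) = 18/(-4 + 3*(-13)) = 18/(-4 - 39) = 18/(-43) = 18*(-1/43) = -18/43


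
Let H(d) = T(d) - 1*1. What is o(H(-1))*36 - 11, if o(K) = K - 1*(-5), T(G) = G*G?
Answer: 169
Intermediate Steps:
T(G) = G²
H(d) = -1 + d² (H(d) = d² - 1*1 = d² - 1 = -1 + d²)
o(K) = 5 + K (o(K) = K + 5 = 5 + K)
o(H(-1))*36 - 11 = (5 + (-1 + (-1)²))*36 - 11 = (5 + (-1 + 1))*36 - 11 = (5 + 0)*36 - 11 = 5*36 - 11 = 180 - 11 = 169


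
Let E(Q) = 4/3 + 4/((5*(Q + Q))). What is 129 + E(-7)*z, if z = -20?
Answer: 2173/21 ≈ 103.48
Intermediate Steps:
E(Q) = 4/3 + 2/(5*Q) (E(Q) = 4*(⅓) + 4/((5*(2*Q))) = 4/3 + 4/((10*Q)) = 4/3 + 4*(1/(10*Q)) = 4/3 + 2/(5*Q))
129 + E(-7)*z = 129 + ((2/15)*(3 + 10*(-7))/(-7))*(-20) = 129 + ((2/15)*(-⅐)*(3 - 70))*(-20) = 129 + ((2/15)*(-⅐)*(-67))*(-20) = 129 + (134/105)*(-20) = 129 - 536/21 = 2173/21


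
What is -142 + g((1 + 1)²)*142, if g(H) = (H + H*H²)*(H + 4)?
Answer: 77106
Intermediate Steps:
g(H) = (4 + H)*(H + H³) (g(H) = (H + H³)*(4 + H) = (4 + H)*(H + H³))
-142 + g((1 + 1)²)*142 = -142 + ((1 + 1)²*(4 + (1 + 1)² + ((1 + 1)²)³ + 4*((1 + 1)²)²))*142 = -142 + (2²*(4 + 2² + (2²)³ + 4*(2²)²))*142 = -142 + (4*(4 + 4 + 4³ + 4*4²))*142 = -142 + (4*(4 + 4 + 64 + 4*16))*142 = -142 + (4*(4 + 4 + 64 + 64))*142 = -142 + (4*136)*142 = -142 + 544*142 = -142 + 77248 = 77106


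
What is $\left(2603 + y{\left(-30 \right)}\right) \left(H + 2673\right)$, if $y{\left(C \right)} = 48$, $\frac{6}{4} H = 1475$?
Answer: $\frac{29078819}{3} \approx 9.6929 \cdot 10^{6}$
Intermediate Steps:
$H = \frac{2950}{3}$ ($H = \frac{2}{3} \cdot 1475 = \frac{2950}{3} \approx 983.33$)
$\left(2603 + y{\left(-30 \right)}\right) \left(H + 2673\right) = \left(2603 + 48\right) \left(\frac{2950}{3} + 2673\right) = 2651 \cdot \frac{10969}{3} = \frac{29078819}{3}$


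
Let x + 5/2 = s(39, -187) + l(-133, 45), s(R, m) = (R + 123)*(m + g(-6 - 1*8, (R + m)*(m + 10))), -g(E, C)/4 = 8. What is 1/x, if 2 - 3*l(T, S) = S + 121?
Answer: -6/213211 ≈ -2.8141e-5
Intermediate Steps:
l(T, S) = -119/3 - S/3 (l(T, S) = ⅔ - (S + 121)/3 = ⅔ - (121 + S)/3 = ⅔ + (-121/3 - S/3) = -119/3 - S/3)
g(E, C) = -32 (g(E, C) = -4*8 = -32)
s(R, m) = (-32 + m)*(123 + R) (s(R, m) = (R + 123)*(m - 32) = (123 + R)*(-32 + m) = (-32 + m)*(123 + R))
x = -213211/6 (x = -5/2 + ((-3936 - 32*39 + 123*(-187) + 39*(-187)) + (-119/3 - ⅓*45)) = -5/2 + ((-3936 - 1248 - 23001 - 7293) + (-119/3 - 15)) = -5/2 + (-35478 - 164/3) = -5/2 - 106598/3 = -213211/6 ≈ -35535.)
1/x = 1/(-213211/6) = -6/213211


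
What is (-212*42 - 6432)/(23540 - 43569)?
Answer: 15336/20029 ≈ 0.76569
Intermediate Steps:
(-212*42 - 6432)/(23540 - 43569) = (-8904 - 6432)/(-20029) = -15336*(-1/20029) = 15336/20029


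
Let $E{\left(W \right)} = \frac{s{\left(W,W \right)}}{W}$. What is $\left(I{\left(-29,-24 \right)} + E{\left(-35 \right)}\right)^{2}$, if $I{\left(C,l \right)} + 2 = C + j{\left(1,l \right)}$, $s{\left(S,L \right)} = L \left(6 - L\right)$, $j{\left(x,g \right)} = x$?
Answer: $121$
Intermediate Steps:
$I{\left(C,l \right)} = -1 + C$ ($I{\left(C,l \right)} = -2 + \left(C + 1\right) = -2 + \left(1 + C\right) = -1 + C$)
$E{\left(W \right)} = 6 - W$ ($E{\left(W \right)} = \frac{W \left(6 - W\right)}{W} = 6 - W$)
$\left(I{\left(-29,-24 \right)} + E{\left(-35 \right)}\right)^{2} = \left(\left(-1 - 29\right) + \left(6 - -35\right)\right)^{2} = \left(-30 + \left(6 + 35\right)\right)^{2} = \left(-30 + 41\right)^{2} = 11^{2} = 121$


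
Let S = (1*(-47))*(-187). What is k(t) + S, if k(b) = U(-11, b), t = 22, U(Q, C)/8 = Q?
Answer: 8701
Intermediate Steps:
U(Q, C) = 8*Q
k(b) = -88 (k(b) = 8*(-11) = -88)
S = 8789 (S = -47*(-187) = 8789)
k(t) + S = -88 + 8789 = 8701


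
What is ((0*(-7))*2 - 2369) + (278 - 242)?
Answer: -2333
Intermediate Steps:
((0*(-7))*2 - 2369) + (278 - 242) = (0*2 - 2369) + 36 = (0 - 2369) + 36 = -2369 + 36 = -2333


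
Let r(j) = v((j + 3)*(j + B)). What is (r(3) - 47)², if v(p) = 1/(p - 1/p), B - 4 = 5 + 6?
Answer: 300362090809/136025569 ≈ 2208.1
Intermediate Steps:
B = 15 (B = 4 + (5 + 6) = 4 + 11 = 15)
r(j) = (3 + j)*(15 + j)/(-1 + (3 + j)²*(15 + j)²) (r(j) = ((j + 3)*(j + 15))/(-1 + ((j + 3)*(j + 15))²) = ((3 + j)*(15 + j))/(-1 + ((3 + j)*(15 + j))²) = ((3 + j)*(15 + j))/(-1 + (3 + j)²*(15 + j)²) = (3 + j)*(15 + j)/(-1 + (3 + j)²*(15 + j)²))
(r(3) - 47)² = ((45 + 3² + 18*3)/(-1 + (45 + 3² + 18*3)²) - 47)² = ((45 + 9 + 54)/(-1 + (45 + 9 + 54)²) - 47)² = (108/(-1 + 108²) - 47)² = (108/(-1 + 11664) - 47)² = (108/11663 - 47)² = (-548053/11663)² = 300362090809/136025569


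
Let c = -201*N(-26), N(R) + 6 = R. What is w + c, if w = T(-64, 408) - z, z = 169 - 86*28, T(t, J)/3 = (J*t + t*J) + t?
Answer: -148193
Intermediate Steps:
T(t, J) = 3*t + 6*J*t (T(t, J) = 3*((J*t + t*J) + t) = 3*((J*t + J*t) + t) = 3*(2*J*t + t) = 3*(t + 2*J*t) = 3*t + 6*J*t)
z = -2239 (z = 169 - 2408 = -2239)
w = -154625 (w = 3*(-64)*(1 + 2*408) - 1*(-2239) = 3*(-64)*(1 + 816) + 2239 = 3*(-64)*817 + 2239 = -156864 + 2239 = -154625)
N(R) = -6 + R
c = 6432 (c = -201*(-6 - 26) = -201*(-32) = 6432)
w + c = -154625 + 6432 = -148193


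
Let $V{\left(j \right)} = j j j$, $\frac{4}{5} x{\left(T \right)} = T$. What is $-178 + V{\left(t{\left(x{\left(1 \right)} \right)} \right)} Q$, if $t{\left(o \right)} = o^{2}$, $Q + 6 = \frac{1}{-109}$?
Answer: $- \frac{89704967}{446464} \approx -200.92$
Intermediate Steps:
$x{\left(T \right)} = \frac{5 T}{4}$
$Q = - \frac{655}{109}$ ($Q = -6 + \frac{1}{-109} = -6 - \frac{1}{109} = - \frac{655}{109} \approx -6.0092$)
$V{\left(j \right)} = j^{3}$ ($V{\left(j \right)} = j^{2} j = j^{3}$)
$-178 + V{\left(t{\left(x{\left(1 \right)} \right)} \right)} Q = -178 + \left(\left(\frac{5}{4} \cdot 1\right)^{2}\right)^{3} \left(- \frac{655}{109}\right) = -178 + \left(\left(\frac{5}{4}\right)^{2}\right)^{3} \left(- \frac{655}{109}\right) = -178 + \left(\frac{25}{16}\right)^{3} \left(- \frac{655}{109}\right) = -178 + \frac{15625}{4096} \left(- \frac{655}{109}\right) = -178 - \frac{10234375}{446464} = - \frac{89704967}{446464}$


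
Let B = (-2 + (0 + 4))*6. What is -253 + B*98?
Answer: 923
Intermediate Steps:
B = 12 (B = (-2 + 4)*6 = 2*6 = 12)
-253 + B*98 = -253 + 12*98 = -253 + 1176 = 923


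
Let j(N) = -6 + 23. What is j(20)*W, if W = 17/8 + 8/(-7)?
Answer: 935/56 ≈ 16.696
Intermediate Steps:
W = 55/56 (W = 17*(1/8) + 8*(-1/7) = 17/8 - 8/7 = 55/56 ≈ 0.98214)
j(N) = 17
j(20)*W = 17*(55/56) = 935/56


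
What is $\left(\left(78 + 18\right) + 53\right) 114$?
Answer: $16986$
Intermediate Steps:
$\left(\left(78 + 18\right) + 53\right) 114 = \left(96 + 53\right) 114 = 149 \cdot 114 = 16986$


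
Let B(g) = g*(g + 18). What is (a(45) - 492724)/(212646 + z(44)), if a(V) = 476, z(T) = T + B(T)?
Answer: -246124/107709 ≈ -2.2851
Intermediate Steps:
B(g) = g*(18 + g)
z(T) = T + T*(18 + T)
(a(45) - 492724)/(212646 + z(44)) = (476 - 492724)/(212646 + 44*(19 + 44)) = -492248/(212646 + 44*63) = -492248/(212646 + 2772) = -492248/215418 = -492248*1/215418 = -246124/107709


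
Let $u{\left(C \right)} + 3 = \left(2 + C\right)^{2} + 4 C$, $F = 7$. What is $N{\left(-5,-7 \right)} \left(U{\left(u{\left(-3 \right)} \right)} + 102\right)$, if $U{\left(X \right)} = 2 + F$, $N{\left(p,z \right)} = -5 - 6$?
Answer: $-1221$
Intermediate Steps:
$u{\left(C \right)} = -3 + \left(2 + C\right)^{2} + 4 C$ ($u{\left(C \right)} = -3 + \left(\left(2 + C\right)^{2} + 4 C\right) = -3 + \left(2 + C\right)^{2} + 4 C$)
$N{\left(p,z \right)} = -11$
$U{\left(X \right)} = 9$ ($U{\left(X \right)} = 2 + 7 = 9$)
$N{\left(-5,-7 \right)} \left(U{\left(u{\left(-3 \right)} \right)} + 102\right) = - 11 \left(9 + 102\right) = \left(-11\right) 111 = -1221$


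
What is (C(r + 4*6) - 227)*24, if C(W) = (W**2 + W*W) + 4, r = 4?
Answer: 32280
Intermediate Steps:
C(W) = 4 + 2*W**2 (C(W) = (W**2 + W**2) + 4 = 2*W**2 + 4 = 4 + 2*W**2)
(C(r + 4*6) - 227)*24 = ((4 + 2*(4 + 4*6)**2) - 227)*24 = ((4 + 2*(4 + 24)**2) - 227)*24 = ((4 + 2*28**2) - 227)*24 = ((4 + 2*784) - 227)*24 = ((4 + 1568) - 227)*24 = (1572 - 227)*24 = 1345*24 = 32280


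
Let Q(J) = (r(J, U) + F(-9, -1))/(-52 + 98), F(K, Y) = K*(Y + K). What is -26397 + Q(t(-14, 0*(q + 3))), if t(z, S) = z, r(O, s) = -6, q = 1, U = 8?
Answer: -607089/23 ≈ -26395.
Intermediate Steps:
F(K, Y) = K*(K + Y)
Q(J) = 42/23 (Q(J) = (-6 - 9*(-9 - 1))/(-52 + 98) = (-6 - 9*(-10))/46 = (-6 + 90)*(1/46) = 84*(1/46) = 42/23)
-26397 + Q(t(-14, 0*(q + 3))) = -26397 + 42/23 = -607089/23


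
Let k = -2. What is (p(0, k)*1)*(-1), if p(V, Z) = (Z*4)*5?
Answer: 40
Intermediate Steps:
p(V, Z) = 20*Z (p(V, Z) = (4*Z)*5 = 20*Z)
(p(0, k)*1)*(-1) = ((20*(-2))*1)*(-1) = -40*1*(-1) = -40*(-1) = 40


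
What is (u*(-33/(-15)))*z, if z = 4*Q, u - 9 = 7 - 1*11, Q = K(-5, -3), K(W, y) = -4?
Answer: -176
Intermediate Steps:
Q = -4
u = 5 (u = 9 + (7 - 1*11) = 9 + (7 - 11) = 9 - 4 = 5)
z = -16 (z = 4*(-4) = -16)
(u*(-33/(-15)))*z = (5*(-33/(-15)))*(-16) = (5*(-33*(-1/15)))*(-16) = (5*(11/5))*(-16) = 11*(-16) = -176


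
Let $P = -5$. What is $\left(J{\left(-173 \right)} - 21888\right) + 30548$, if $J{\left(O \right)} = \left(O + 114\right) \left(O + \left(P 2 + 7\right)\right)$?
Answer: $19044$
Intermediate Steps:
$J{\left(O \right)} = \left(-3 + O\right) \left(114 + O\right)$ ($J{\left(O \right)} = \left(O + 114\right) \left(O + \left(\left(-5\right) 2 + 7\right)\right) = \left(114 + O\right) \left(O + \left(-10 + 7\right)\right) = \left(114 + O\right) \left(O - 3\right) = \left(114 + O\right) \left(-3 + O\right) = \left(-3 + O\right) \left(114 + O\right)$)
$\left(J{\left(-173 \right)} - 21888\right) + 30548 = \left(\left(-342 + \left(-173\right)^{2} + 111 \left(-173\right)\right) - 21888\right) + 30548 = \left(\left(-342 + 29929 - 19203\right) - 21888\right) + 30548 = \left(10384 - 21888\right) + 30548 = -11504 + 30548 = 19044$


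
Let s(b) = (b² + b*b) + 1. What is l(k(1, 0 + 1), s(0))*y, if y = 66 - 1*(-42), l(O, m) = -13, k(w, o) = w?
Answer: -1404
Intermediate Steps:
s(b) = 1 + 2*b² (s(b) = (b² + b²) + 1 = 2*b² + 1 = 1 + 2*b²)
y = 108 (y = 66 + 42 = 108)
l(k(1, 0 + 1), s(0))*y = -13*108 = -1404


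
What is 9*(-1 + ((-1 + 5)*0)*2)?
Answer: -9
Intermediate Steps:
9*(-1 + ((-1 + 5)*0)*2) = 9*(-1 + (4*0)*2) = 9*(-1 + 0*2) = 9*(-1 + 0) = 9*(-1) = -9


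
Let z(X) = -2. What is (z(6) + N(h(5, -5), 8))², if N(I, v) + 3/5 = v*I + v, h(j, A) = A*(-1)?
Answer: 51529/25 ≈ 2061.2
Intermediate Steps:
h(j, A) = -A
N(I, v) = -⅗ + v + I*v (N(I, v) = -⅗ + (v*I + v) = -⅗ + (I*v + v) = -⅗ + (v + I*v) = -⅗ + v + I*v)
(z(6) + N(h(5, -5), 8))² = (-2 + (-⅗ + 8 - 1*(-5)*8))² = (-2 + (-⅗ + 8 + 5*8))² = (-2 + (-⅗ + 8 + 40))² = (-2 + 237/5)² = (227/5)² = 51529/25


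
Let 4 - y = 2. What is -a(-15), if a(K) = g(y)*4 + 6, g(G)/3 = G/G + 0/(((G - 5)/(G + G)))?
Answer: -18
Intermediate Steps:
y = 2 (y = 4 - 1*2 = 4 - 2 = 2)
g(G) = 3 (g(G) = 3*(G/G + 0/(((G - 5)/(G + G)))) = 3*(1 + 0/(((-5 + G)/((2*G))))) = 3*(1 + 0/(((-5 + G)*(1/(2*G))))) = 3*(1 + 0/(((-5 + G)/(2*G)))) = 3*(1 + 0*(2*G/(-5 + G))) = 3*(1 + 0) = 3*1 = 3)
a(K) = 18 (a(K) = 3*4 + 6 = 12 + 6 = 18)
-a(-15) = -1*18 = -18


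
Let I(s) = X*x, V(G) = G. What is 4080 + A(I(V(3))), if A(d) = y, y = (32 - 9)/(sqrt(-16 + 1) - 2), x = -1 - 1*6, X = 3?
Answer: 77474/19 - 23*I*sqrt(15)/19 ≈ 4077.6 - 4.6883*I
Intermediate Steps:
x = -7 (x = -1 - 6 = -7)
y = 23/(-2 + I*sqrt(15)) (y = 23/(sqrt(-15) - 2) = 23/(I*sqrt(15) - 2) = 23/(-2 + I*sqrt(15)) ≈ -2.4211 - 4.6883*I)
I(s) = -21 (I(s) = 3*(-7) = -21)
A(d) = -46/19 - 23*I*sqrt(15)/19
4080 + A(I(V(3))) = 4080 + (-46/19 - 23*I*sqrt(15)/19) = 77474/19 - 23*I*sqrt(15)/19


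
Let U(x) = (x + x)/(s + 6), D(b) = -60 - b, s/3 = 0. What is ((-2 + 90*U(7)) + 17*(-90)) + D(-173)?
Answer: -1209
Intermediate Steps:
s = 0 (s = 3*0 = 0)
U(x) = x/3 (U(x) = (x + x)/(0 + 6) = (2*x)/6 = (2*x)*(⅙) = x/3)
((-2 + 90*U(7)) + 17*(-90)) + D(-173) = ((-2 + 90*((⅓)*7)) + 17*(-90)) + (-60 - 1*(-173)) = ((-2 + 90*(7/3)) - 1530) + (-60 + 173) = ((-2 + 210) - 1530) + 113 = (208 - 1530) + 113 = -1322 + 113 = -1209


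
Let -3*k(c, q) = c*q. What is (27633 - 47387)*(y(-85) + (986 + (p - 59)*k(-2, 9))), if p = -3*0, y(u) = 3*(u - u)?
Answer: -12484528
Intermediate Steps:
k(c, q) = -c*q/3
y(u) = 0 (y(u) = 3*0 = 0)
p = 0
(27633 - 47387)*(y(-85) + (986 + (p - 59)*k(-2, 9))) = (27633 - 47387)*(0 + (986 + (0 - 59)*(-⅓*(-2)*9))) = -19754*(0 + (986 - 59*6)) = -19754*(0 + (986 - 354)) = -19754*(0 + 632) = -19754*632 = -12484528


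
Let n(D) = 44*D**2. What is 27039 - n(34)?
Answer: -23825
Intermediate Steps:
27039 - n(34) = 27039 - 44*34**2 = 27039 - 44*1156 = 27039 - 1*50864 = 27039 - 50864 = -23825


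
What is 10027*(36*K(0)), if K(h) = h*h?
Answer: 0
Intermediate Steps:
K(h) = h²
10027*(36*K(0)) = 10027*(36*0²) = 10027*(36*0) = 10027*0 = 0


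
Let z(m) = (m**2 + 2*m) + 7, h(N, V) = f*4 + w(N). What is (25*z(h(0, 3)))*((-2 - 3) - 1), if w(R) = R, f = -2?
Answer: -8250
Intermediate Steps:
h(N, V) = -8 + N (h(N, V) = -2*4 + N = -8 + N)
z(m) = 7 + m**2 + 2*m
(25*z(h(0, 3)))*((-2 - 3) - 1) = (25*(7 + (-8 + 0)**2 + 2*(-8 + 0)))*((-2 - 3) - 1) = (25*(7 + (-8)**2 + 2*(-8)))*(-5 - 1) = (25*(7 + 64 - 16))*(-6) = (25*55)*(-6) = 1375*(-6) = -8250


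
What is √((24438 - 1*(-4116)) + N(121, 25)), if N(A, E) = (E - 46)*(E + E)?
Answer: 12*√191 ≈ 165.84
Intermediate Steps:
N(A, E) = 2*E*(-46 + E) (N(A, E) = (-46 + E)*(2*E) = 2*E*(-46 + E))
√((24438 - 1*(-4116)) + N(121, 25)) = √((24438 - 1*(-4116)) + 2*25*(-46 + 25)) = √((24438 + 4116) + 2*25*(-21)) = √(28554 - 1050) = √27504 = 12*√191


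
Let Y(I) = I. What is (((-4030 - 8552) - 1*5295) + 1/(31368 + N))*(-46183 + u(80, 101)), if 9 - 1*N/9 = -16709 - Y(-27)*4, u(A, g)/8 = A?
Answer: 49083185897165/60286 ≈ 8.1417e+8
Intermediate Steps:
u(A, g) = 8*A
N = 149490 (N = 81 - 9*(-16709 - (-27)*4) = 81 - 9*(-16709 - 1*(-108)) = 81 - 9*(-16709 + 108) = 81 - 9*(-16601) = 81 + 149409 = 149490)
(((-4030 - 8552) - 1*5295) + 1/(31368 + N))*(-46183 + u(80, 101)) = (((-4030 - 8552) - 1*5295) + 1/(31368 + 149490))*(-46183 + 8*80) = ((-12582 - 5295) + 1/180858)*(-46183 + 640) = (-17877 + 1/180858)*(-45543) = -3233198465/180858*(-45543) = 49083185897165/60286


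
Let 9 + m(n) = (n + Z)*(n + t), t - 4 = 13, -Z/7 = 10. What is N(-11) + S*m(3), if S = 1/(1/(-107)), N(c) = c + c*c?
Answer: 144453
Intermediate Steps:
Z = -70 (Z = -7*10 = -70)
t = 17 (t = 4 + 13 = 17)
N(c) = c + c²
m(n) = -9 + (-70 + n)*(17 + n) (m(n) = -9 + (n - 70)*(n + 17) = -9 + (-70 + n)*(17 + n))
S = -107 (S = 1/(-1/107) = -107)
N(-11) + S*m(3) = -11*(1 - 11) - 107*(-1199 + 3² - 53*3) = -11*(-10) - 107*(-1199 + 9 - 159) = 110 - 107*(-1349) = 110 + 144343 = 144453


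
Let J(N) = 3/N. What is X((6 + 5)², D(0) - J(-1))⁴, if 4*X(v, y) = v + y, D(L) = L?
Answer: 923521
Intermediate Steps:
X(v, y) = v/4 + y/4 (X(v, y) = (v + y)/4 = v/4 + y/4)
X((6 + 5)², D(0) - J(-1))⁴ = ((6 + 5)²/4 + (0 - 3/(-1))/4)⁴ = ((¼)*11² + (0 - 3*(-1))/4)⁴ = ((¼)*121 + (0 - 1*(-3))/4)⁴ = (121/4 + (0 + 3)/4)⁴ = (121/4 + (¼)*3)⁴ = (121/4 + ¾)⁴ = 31⁴ = 923521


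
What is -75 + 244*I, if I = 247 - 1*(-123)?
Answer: 90205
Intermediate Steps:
I = 370 (I = 247 + 123 = 370)
-75 + 244*I = -75 + 244*370 = -75 + 90280 = 90205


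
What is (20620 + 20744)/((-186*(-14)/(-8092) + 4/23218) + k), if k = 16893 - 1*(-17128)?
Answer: 69388130682/57069704981 ≈ 1.2158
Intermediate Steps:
k = 34021 (k = 16893 + 17128 = 34021)
(20620 + 20744)/((-186*(-14)/(-8092) + 4/23218) + k) = (20620 + 20744)/((-186*(-14)/(-8092) + 4/23218) + 34021) = 41364/((2604*(-1/8092) + 4*(1/23218)) + 34021) = 41364/((-93/289 + 2/11609) + 34021) = 41364/(-1079059/3355001 + 34021) = 41364/(114139409962/3355001) = 41364*(3355001/114139409962) = 69388130682/57069704981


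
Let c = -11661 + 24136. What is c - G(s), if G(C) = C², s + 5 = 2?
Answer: 12466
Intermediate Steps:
s = -3 (s = -5 + 2 = -3)
c = 12475
c - G(s) = 12475 - 1*(-3)² = 12475 - 1*9 = 12475 - 9 = 12466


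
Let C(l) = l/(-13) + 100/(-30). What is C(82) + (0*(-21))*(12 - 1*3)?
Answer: -376/39 ≈ -9.6410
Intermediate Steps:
C(l) = -10/3 - l/13 (C(l) = l*(-1/13) + 100*(-1/30) = -l/13 - 10/3 = -10/3 - l/13)
C(82) + (0*(-21))*(12 - 1*3) = (-10/3 - 1/13*82) + (0*(-21))*(12 - 1*3) = (-10/3 - 82/13) + 0*(12 - 3) = -376/39 + 0*9 = -376/39 + 0 = -376/39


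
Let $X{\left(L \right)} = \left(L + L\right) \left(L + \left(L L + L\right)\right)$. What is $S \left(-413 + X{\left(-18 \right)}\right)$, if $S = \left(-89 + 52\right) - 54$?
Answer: $981071$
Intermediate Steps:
$S = -91$ ($S = -37 - 54 = -91$)
$X{\left(L \right)} = 2 L \left(L^{2} + 2 L\right)$ ($X{\left(L \right)} = 2 L \left(L + \left(L^{2} + L\right)\right) = 2 L \left(L + \left(L + L^{2}\right)\right) = 2 L \left(L^{2} + 2 L\right)$)
$S \left(-413 + X{\left(-18 \right)}\right) = - 91 \left(-413 + 2 \left(-18\right)^{2} \left(2 - 18\right)\right) = - 91 \left(-413 + 2 \cdot 324 \left(-16\right)\right) = - 91 \left(-413 - 10368\right) = \left(-91\right) \left(-10781\right) = 981071$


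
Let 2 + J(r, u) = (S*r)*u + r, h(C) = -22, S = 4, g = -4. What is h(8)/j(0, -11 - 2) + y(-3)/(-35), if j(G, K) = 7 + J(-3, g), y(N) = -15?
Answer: -2/175 ≈ -0.011429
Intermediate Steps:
J(r, u) = -2 + r + 4*r*u (J(r, u) = -2 + ((4*r)*u + r) = -2 + (4*r*u + r) = -2 + (r + 4*r*u) = -2 + r + 4*r*u)
j(G, K) = 50 (j(G, K) = 7 + (-2 - 3 + 4*(-3)*(-4)) = 7 + (-2 - 3 + 48) = 7 + 43 = 50)
h(8)/j(0, -11 - 2) + y(-3)/(-35) = -22/50 - 15/(-35) = -22*1/50 - 15*(-1/35) = -11/25 + 3/7 = -2/175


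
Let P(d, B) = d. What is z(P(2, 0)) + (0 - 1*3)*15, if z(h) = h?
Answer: -43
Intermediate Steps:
z(P(2, 0)) + (0 - 1*3)*15 = 2 + (0 - 1*3)*15 = 2 + (0 - 3)*15 = 2 - 3*15 = 2 - 45 = -43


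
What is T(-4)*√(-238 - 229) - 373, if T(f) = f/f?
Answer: -373 + I*√467 ≈ -373.0 + 21.61*I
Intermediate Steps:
T(f) = 1
T(-4)*√(-238 - 229) - 373 = 1*√(-238 - 229) - 373 = 1*√(-467) - 373 = 1*(I*√467) - 373 = I*√467 - 373 = -373 + I*√467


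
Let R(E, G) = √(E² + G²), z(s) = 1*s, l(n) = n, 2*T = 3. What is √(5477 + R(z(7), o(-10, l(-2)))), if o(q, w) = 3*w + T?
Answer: √(21908 + 2*√277)/2 ≈ 74.063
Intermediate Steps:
T = 3/2 (T = (½)*3 = 3/2 ≈ 1.5000)
o(q, w) = 3/2 + 3*w (o(q, w) = 3*w + 3/2 = 3/2 + 3*w)
z(s) = s
√(5477 + R(z(7), o(-10, l(-2)))) = √(5477 + √(7² + (3/2 + 3*(-2))²)) = √(5477 + √(49 + (3/2 - 6)²)) = √(5477 + √(49 + (-9/2)²)) = √(5477 + √(49 + 81/4)) = √(5477 + √(277/4)) = √(5477 + √277/2)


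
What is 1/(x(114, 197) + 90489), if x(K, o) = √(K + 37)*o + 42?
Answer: 90531/8190001802 - 197*√151/8190001802 ≈ 1.0758e-5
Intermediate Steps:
x(K, o) = 42 + o*√(37 + K) (x(K, o) = √(37 + K)*o + 42 = o*√(37 + K) + 42 = 42 + o*√(37 + K))
1/(x(114, 197) + 90489) = 1/((42 + 197*√(37 + 114)) + 90489) = 1/((42 + 197*√151) + 90489) = 1/(90531 + 197*√151)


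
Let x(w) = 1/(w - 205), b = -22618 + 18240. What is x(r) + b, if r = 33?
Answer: -753017/172 ≈ -4378.0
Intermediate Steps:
b = -4378
x(w) = 1/(-205 + w)
x(r) + b = 1/(-205 + 33) - 4378 = 1/(-172) - 4378 = -1/172 - 4378 = -753017/172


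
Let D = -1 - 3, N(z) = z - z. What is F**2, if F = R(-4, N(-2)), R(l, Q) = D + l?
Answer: 64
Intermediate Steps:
N(z) = 0
D = -4
R(l, Q) = -4 + l
F = -8 (F = -4 - 4 = -8)
F**2 = (-8)**2 = 64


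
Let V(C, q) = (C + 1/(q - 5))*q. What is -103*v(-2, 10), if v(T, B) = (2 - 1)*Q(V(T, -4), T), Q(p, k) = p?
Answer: -7828/9 ≈ -869.78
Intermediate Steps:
V(C, q) = q*(C + 1/(-5 + q)) (V(C, q) = (C + 1/(-5 + q))*q = q*(C + 1/(-5 + q)))
v(T, B) = 4/9 - 4*T (v(T, B) = (2 - 1)*(-4*(1 - 5*T + T*(-4))/(-5 - 4)) = 1*(-4*(1 - 5*T - 4*T)/(-9)) = 1*(-4*(-1/9)*(1 - 9*T)) = 1*(4/9 - 4*T) = 4/9 - 4*T)
-103*v(-2, 10) = -103*(4/9 - 4*(-2)) = -103*(4/9 + 8) = -103*76/9 = -7828/9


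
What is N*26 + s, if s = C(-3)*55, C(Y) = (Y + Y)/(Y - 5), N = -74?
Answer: -7531/4 ≈ -1882.8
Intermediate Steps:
C(Y) = 2*Y/(-5 + Y) (C(Y) = (2*Y)/(-5 + Y) = 2*Y/(-5 + Y))
s = 165/4 (s = (2*(-3)/(-5 - 3))*55 = (2*(-3)/(-8))*55 = (2*(-3)*(-1/8))*55 = (3/4)*55 = 165/4 ≈ 41.250)
N*26 + s = -74*26 + 165/4 = -1924 + 165/4 = -7531/4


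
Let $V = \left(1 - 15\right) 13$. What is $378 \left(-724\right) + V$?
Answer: $-273854$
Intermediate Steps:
$V = -182$ ($V = \left(1 - 15\right) 13 = \left(-14\right) 13 = -182$)
$378 \left(-724\right) + V = 378 \left(-724\right) - 182 = -273672 - 182 = -273854$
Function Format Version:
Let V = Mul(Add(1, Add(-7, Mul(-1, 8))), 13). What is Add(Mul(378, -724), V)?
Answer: -273854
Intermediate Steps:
V = -182 (V = Mul(Add(1, Add(-7, -8)), 13) = Mul(Add(1, -15), 13) = Mul(-14, 13) = -182)
Add(Mul(378, -724), V) = Add(Mul(378, -724), -182) = Add(-273672, -182) = -273854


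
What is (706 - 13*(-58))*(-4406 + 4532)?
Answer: 183960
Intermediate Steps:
(706 - 13*(-58))*(-4406 + 4532) = (706 + 754)*126 = 1460*126 = 183960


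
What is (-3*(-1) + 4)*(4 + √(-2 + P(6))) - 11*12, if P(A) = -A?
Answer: -104 + 14*I*√2 ≈ -104.0 + 19.799*I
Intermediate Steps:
(-3*(-1) + 4)*(4 + √(-2 + P(6))) - 11*12 = (-3*(-1) + 4)*(4 + √(-2 - 1*6)) - 11*12 = (3 + 4)*(4 + √(-2 - 6)) - 132 = 7*(4 + √(-8)) - 132 = 7*(4 + 2*I*√2) - 132 = (28 + 14*I*√2) - 132 = -104 + 14*I*√2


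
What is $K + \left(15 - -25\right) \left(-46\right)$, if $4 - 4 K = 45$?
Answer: $- \frac{7401}{4} \approx -1850.3$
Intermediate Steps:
$K = - \frac{41}{4}$ ($K = 1 - \frac{45}{4} = - \frac{41}{4} \approx -10.25$)
$K + \left(15 - -25\right) \left(-46\right) = - \frac{41}{4} + \left(15 - -25\right) \left(-46\right) = - \frac{41}{4} + \left(15 + 25\right) \left(-46\right) = - \frac{41}{4} + 40 \left(-46\right) = - \frac{41}{4} - 1840 = - \frac{7401}{4}$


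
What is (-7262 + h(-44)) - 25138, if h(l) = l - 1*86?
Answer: -32530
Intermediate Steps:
h(l) = -86 + l (h(l) = l - 86 = -86 + l)
(-7262 + h(-44)) - 25138 = (-7262 + (-86 - 44)) - 25138 = (-7262 - 130) - 25138 = -7392 - 25138 = -32530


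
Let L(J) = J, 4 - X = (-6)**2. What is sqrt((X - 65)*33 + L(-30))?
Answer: 3*I*sqrt(359) ≈ 56.842*I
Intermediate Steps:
X = -32 (X = 4 - 1*(-6)**2 = 4 - 1*36 = 4 - 36 = -32)
sqrt((X - 65)*33 + L(-30)) = sqrt((-32 - 65)*33 - 30) = sqrt(-97*33 - 30) = sqrt(-3201 - 30) = sqrt(-3231) = 3*I*sqrt(359)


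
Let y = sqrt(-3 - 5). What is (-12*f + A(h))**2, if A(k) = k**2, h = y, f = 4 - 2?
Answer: 1024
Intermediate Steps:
f = 2
y = 2*I*sqrt(2) (y = sqrt(-8) = 2*I*sqrt(2) ≈ 2.8284*I)
h = 2*I*sqrt(2) ≈ 2.8284*I
(-12*f + A(h))**2 = (-12*2 + (2*I*sqrt(2))**2)**2 = (-24 - 8)**2 = (-32)**2 = 1024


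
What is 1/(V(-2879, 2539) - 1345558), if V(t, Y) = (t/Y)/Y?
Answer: -6446521/8674167906597 ≈ -7.4319e-7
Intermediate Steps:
V(t, Y) = t/Y**2
1/(V(-2879, 2539) - 1345558) = 1/(-2879/2539**2 - 1345558) = 1/(-2879*1/6446521 - 1345558) = 1/(-2879/6446521 - 1345558) = 1/(-8674167906597/6446521) = -6446521/8674167906597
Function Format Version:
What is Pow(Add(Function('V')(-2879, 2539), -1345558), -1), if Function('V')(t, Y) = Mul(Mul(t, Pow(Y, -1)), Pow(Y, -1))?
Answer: Rational(-6446521, 8674167906597) ≈ -7.4319e-7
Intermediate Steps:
Function('V')(t, Y) = Mul(t, Pow(Y, -2))
Pow(Add(Function('V')(-2879, 2539), -1345558), -1) = Pow(Add(Mul(-2879, Pow(2539, -2)), -1345558), -1) = Pow(Add(Mul(-2879, Rational(1, 6446521)), -1345558), -1) = Pow(Add(Rational(-2879, 6446521), -1345558), -1) = Pow(Rational(-8674167906597, 6446521), -1) = Rational(-6446521, 8674167906597)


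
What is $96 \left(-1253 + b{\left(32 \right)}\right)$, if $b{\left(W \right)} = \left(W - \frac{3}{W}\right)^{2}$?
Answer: $- \frac{721893}{32} \approx -22559.0$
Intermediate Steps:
$96 \left(-1253 + b{\left(32 \right)}\right) = 96 \left(-1253 + \frac{\left(-3 + 32^{2}\right)^{2}}{1024}\right) = 96 \left(-1253 + \frac{\left(-3 + 1024\right)^{2}}{1024}\right) = 96 \left(-1253 + \frac{1021^{2}}{1024}\right) = 96 \left(-1253 + \frac{1}{1024} \cdot 1042441\right) = 96 \left(-1253 + \frac{1042441}{1024}\right) = 96 \left(- \frac{240631}{1024}\right) = - \frac{721893}{32}$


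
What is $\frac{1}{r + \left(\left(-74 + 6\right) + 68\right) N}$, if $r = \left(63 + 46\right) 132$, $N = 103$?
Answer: $\frac{1}{14388} \approx 6.9502 \cdot 10^{-5}$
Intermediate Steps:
$r = 14388$ ($r = 109 \cdot 132 = 14388$)
$\frac{1}{r + \left(\left(-74 + 6\right) + 68\right) N} = \frac{1}{14388 + \left(\left(-74 + 6\right) + 68\right) 103} = \frac{1}{14388 + \left(-68 + 68\right) 103} = \frac{1}{14388 + 0 \cdot 103} = \frac{1}{14388 + 0} = \frac{1}{14388}$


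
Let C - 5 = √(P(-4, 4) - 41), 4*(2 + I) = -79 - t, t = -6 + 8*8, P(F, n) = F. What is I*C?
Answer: -725/4 - 435*I*√5/4 ≈ -181.25 - 243.17*I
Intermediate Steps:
t = 58 (t = -6 + 64 = 58)
I = -145/4 (I = -2 + (-79 - 1*58)/4 = -2 + (-79 - 58)/4 = -2 + (¼)*(-137) = -2 - 137/4 = -145/4 ≈ -36.250)
C = 5 + 3*I*√5 (C = 5 + √(-4 - 41) = 5 + √(-45) = 5 + 3*I*√5 ≈ 5.0 + 6.7082*I)
I*C = -145*(5 + 3*I*√5)/4 = -725/4 - 435*I*√5/4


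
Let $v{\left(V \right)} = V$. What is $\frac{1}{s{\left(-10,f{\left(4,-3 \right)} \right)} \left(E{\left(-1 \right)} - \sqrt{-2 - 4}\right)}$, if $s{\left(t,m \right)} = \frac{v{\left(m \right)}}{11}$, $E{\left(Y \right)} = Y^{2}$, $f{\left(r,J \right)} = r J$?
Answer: $- \frac{11}{84} - \frac{11 i \sqrt{6}}{84} \approx -0.13095 - 0.32077 i$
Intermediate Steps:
$f{\left(r,J \right)} = J r$
$s{\left(t,m \right)} = \frac{m}{11}$
$\frac{1}{s{\left(-10,f{\left(4,-3 \right)} \right)} \left(E{\left(-1 \right)} - \sqrt{-2 - 4}\right)} = \frac{1}{\frac{\left(-3\right) 4}{11} \left(\left(-1\right)^{2} - \sqrt{-2 - 4}\right)} = \frac{1}{\frac{1}{11} \left(-12\right) \left(1 - \sqrt{-6}\right)} = \frac{1}{\left(- \frac{12}{11}\right) \left(1 - i \sqrt{6}\right)} = \frac{1}{- \frac{12}{11} + \frac{12 i \sqrt{6}}{11}}$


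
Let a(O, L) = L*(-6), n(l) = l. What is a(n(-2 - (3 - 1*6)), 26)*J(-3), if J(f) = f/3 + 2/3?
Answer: 52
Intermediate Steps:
a(O, L) = -6*L
J(f) = 2/3 + f/3 (J(f) = f*(1/3) + 2*(1/3) = f/3 + 2/3 = 2/3 + f/3)
a(n(-2 - (3 - 1*6)), 26)*J(-3) = (-6*26)*(2/3 + (1/3)*(-3)) = -156*(2/3 - 1) = -156*(-1/3) = 52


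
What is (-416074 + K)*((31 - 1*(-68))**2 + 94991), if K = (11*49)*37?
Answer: -41511359752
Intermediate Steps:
K = 19943 (K = 539*37 = 19943)
(-416074 + K)*((31 - 1*(-68))**2 + 94991) = (-416074 + 19943)*((31 - 1*(-68))**2 + 94991) = -396131*((31 + 68)**2 + 94991) = -396131*(99**2 + 94991) = -396131*(9801 + 94991) = -396131*104792 = -41511359752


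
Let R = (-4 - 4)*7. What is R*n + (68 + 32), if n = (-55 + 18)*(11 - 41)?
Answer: -62060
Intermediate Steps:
R = -56 (R = -8*7 = -56)
n = 1110 (n = -37*(-30) = 1110)
R*n + (68 + 32) = -56*1110 + (68 + 32) = -62160 + 100 = -62060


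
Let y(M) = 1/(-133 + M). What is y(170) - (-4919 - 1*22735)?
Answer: 1023199/37 ≈ 27654.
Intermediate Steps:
y(170) - (-4919 - 1*22735) = 1/(-133 + 170) - (-4919 - 1*22735) = 1/37 - (-4919 - 22735) = 1/37 - 1*(-27654) = 1/37 + 27654 = 1023199/37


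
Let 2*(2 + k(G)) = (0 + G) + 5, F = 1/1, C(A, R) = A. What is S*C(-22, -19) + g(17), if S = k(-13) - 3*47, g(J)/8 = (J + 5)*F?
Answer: 3410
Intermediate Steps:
F = 1
k(G) = ½ + G/2 (k(G) = -2 + ((0 + G) + 5)/2 = -2 + (G + 5)/2 = -2 + (5 + G)/2 = -2 + (5/2 + G/2) = ½ + G/2)
g(J) = 40 + 8*J (g(J) = 8*((J + 5)*1) = 8*((5 + J)*1) = 8*(5 + J) = 40 + 8*J)
S = -147 (S = (½ + (½)*(-13)) - 3*47 = (½ - 13/2) - 1*141 = -6 - 141 = -147)
S*C(-22, -19) + g(17) = -147*(-22) + (40 + 8*17) = 3234 + (40 + 136) = 3234 + 176 = 3410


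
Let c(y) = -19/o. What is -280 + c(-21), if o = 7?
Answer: -1979/7 ≈ -282.71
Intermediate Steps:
c(y) = -19/7
-280 + c(-21) = -280 - 19/7 = -1979/7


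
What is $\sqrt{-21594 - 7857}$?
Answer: $i \sqrt{29451} \approx 171.61 i$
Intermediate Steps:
$\sqrt{-21594 - 7857} = \sqrt{-29451} = i \sqrt{29451}$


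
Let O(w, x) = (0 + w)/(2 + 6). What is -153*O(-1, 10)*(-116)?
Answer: -4437/2 ≈ -2218.5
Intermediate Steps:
O(w, x) = w/8
-153*O(-1, 10)*(-116) = -153*(-1)/8*(-116) = -153*(-⅛)*(-116) = (153/8)*(-116) = -4437/2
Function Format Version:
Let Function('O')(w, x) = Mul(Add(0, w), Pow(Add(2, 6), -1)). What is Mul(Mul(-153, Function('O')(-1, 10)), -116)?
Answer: Rational(-4437, 2) ≈ -2218.5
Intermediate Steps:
Function('O')(w, x) = Mul(Rational(1, 8), w) (Function('O')(w, x) = Mul(w, Pow(8, -1)) = Mul(w, Rational(1, 8)) = Mul(Rational(1, 8), w))
Mul(Mul(-153, Function('O')(-1, 10)), -116) = Mul(Mul(-153, Mul(Rational(1, 8), -1)), -116) = Mul(Mul(-153, Rational(-1, 8)), -116) = Mul(Rational(153, 8), -116) = Rational(-4437, 2)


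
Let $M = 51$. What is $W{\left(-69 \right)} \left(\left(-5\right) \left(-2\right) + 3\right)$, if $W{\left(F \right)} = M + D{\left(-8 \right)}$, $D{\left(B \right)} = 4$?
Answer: $715$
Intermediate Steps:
$W{\left(F \right)} = 55$ ($W{\left(F \right)} = 51 + 4 = 55$)
$W{\left(-69 \right)} \left(\left(-5\right) \left(-2\right) + 3\right) = 55 \left(\left(-5\right) \left(-2\right) + 3\right) = 55 \left(10 + 3\right) = 55 \cdot 13 = 715$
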